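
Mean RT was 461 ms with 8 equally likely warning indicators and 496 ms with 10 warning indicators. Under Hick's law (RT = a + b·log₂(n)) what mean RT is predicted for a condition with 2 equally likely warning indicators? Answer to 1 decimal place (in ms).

Solve the two-equation system in a and b:
  b = (496 − 461) / (log₂ 10 − log₂ 8) = 35 / (3.3219 − 3) = 108.720 ms/bit
  a = 461 − 108.720 × 3 = 134.840 ms
Then RT(2) = 134.840 + 108.720 × log₂ 2 = 134.840 + 108.720 × 1 ≈ 243.560 ms.

243.6 ms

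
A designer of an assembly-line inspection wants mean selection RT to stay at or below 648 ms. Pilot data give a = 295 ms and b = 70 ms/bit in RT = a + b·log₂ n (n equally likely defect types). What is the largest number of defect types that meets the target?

Set 295 + 70·log₂ n ≤ 648 → log₂ n ≤ (648 − 295)/70 = 5.0429.
So n ≤ 2^5.0429 = 32.965; the largest integer n is 32.

32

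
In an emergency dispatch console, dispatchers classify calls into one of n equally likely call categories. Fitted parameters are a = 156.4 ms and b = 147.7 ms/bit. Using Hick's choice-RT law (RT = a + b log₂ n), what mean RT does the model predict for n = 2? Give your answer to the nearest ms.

log₂(2) = 1 bits, so RT = 156.4 + 147.7 × 1 ≈ 304.100 ms.

304 ms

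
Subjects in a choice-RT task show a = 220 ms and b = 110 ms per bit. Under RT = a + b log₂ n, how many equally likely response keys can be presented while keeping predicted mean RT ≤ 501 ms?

5

110·log₂ n ≤ 501 − 220 = 281, giving log₂ n ≤ 2.5545 and n ≤ 5.875. The largest whole number is 5.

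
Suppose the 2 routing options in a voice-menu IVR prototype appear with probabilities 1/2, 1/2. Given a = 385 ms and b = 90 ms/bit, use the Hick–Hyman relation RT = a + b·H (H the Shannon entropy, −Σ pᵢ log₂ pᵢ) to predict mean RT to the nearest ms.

475 ms

H = −Σ pᵢ log₂ pᵢ = 0.5·1 + 0.5·1 = 1.000 bits.
RT = 385 + 90 × 1.000 = 475.00 ms.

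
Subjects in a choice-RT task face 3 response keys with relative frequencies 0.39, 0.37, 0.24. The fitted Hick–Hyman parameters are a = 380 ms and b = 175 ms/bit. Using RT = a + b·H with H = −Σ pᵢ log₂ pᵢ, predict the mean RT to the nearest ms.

H = 0.39·log₂(1/0.39) + 0.37·log₂(1/0.37) + 0.24·log₂(1/0.24) = 1.5547 bits.
RT = 380 + 175 × 1.5547 = 652.07 ms.

652 ms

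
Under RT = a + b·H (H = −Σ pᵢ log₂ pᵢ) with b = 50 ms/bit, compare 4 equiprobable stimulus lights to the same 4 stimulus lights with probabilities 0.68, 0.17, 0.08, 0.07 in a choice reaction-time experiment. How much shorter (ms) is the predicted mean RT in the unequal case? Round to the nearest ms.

Equiprobable entropy H₀ = log₂ 4 = 2.0000 bits.
Skewed entropy H = −Σ pᵢ log₂ pᵢ = 1.3730 bits.
ΔRT = b·(H₀ − H) = 50 × 0.6270 = 31.35 ms.

31 ms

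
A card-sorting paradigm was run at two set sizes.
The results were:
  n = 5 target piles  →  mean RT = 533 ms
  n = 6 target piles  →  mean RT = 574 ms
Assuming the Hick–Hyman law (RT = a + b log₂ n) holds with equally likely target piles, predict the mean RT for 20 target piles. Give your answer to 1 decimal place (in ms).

844.7 ms

Solve the two-equation system in a and b:
  b = (574 − 533) / (log₂ 6 − log₂ 5) = 41 / (2.5850 − 2.3219) = 155.873 ms/bit
  a = 533 − 155.873 × 2.3219 = 171.074 ms
Then RT(20) = 171.074 + 155.873 × log₂ 20 = 171.074 + 155.873 × 4.3219 ≈ 844.746 ms.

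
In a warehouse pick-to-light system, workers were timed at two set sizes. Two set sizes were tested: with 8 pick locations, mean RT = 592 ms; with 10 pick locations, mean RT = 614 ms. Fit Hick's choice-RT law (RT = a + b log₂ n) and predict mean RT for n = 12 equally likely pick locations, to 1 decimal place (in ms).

632.0 ms

With log₂ n on the abscissa the relation is linear; from the two conditions:
  b = (614 − 592) / (log₂ 10 − log₂ 8) = 22 / (3.3219 − 3) = 68.338 ms/bit
  a = 592 − 68.338 × 3 = 386.985 ms
Then RT(12) = 386.985 + 68.338 × log₂ 12 = 386.985 + 68.338 × 3.5850 ≈ 631.975 ms.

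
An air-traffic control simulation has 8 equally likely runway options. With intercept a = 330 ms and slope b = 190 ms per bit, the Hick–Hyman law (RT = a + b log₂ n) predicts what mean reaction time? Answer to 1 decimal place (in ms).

900.0 ms

log₂(8) = 3 bits, so RT = 330 + 190 × 3 ≈ 900.000 ms.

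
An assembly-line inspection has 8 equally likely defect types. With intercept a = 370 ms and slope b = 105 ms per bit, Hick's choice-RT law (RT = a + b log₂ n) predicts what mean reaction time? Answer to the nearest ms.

685 ms

log₂(8) = 3 bits, so RT = 370 + 105 × 3 ≈ 685.000 ms.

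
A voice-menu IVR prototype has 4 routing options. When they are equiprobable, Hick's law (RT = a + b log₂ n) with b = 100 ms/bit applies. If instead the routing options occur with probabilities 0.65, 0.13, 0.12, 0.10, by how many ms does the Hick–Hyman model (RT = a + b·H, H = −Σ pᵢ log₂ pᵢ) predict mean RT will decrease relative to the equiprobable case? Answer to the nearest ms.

51 ms

The RT saving is b·ΔH. Equiprobable H₀ = log₂(4) = 2.0000 bits; with the given probabilities H = 1.4859 bits.
b·(H₀ − H) = 100 × (2.0000 − 1.4859) = 51.41 ms.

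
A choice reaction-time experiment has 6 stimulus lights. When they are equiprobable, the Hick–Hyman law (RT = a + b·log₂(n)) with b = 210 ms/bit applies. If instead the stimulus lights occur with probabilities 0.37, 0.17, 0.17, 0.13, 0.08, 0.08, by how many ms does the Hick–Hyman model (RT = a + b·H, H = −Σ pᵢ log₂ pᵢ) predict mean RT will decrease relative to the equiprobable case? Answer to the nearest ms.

46 ms

Equiprobable entropy H₀ = log₂ 6 = 2.5850 bits.
Skewed entropy H = −Σ pᵢ log₂ pᵢ = 2.3656 bits.
ΔRT = b·(H₀ − H) = 210 × 0.2194 = 46.07 ms.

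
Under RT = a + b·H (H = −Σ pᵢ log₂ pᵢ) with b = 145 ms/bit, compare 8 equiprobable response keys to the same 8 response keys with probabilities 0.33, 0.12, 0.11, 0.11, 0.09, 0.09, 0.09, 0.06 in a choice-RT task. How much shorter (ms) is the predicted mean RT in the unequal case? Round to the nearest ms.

32 ms

Equiprobable entropy H₀ = log₂ 8 = 3.0000 bits.
Skewed entropy H = −Σ pᵢ log₂ pᵢ = 2.7770 bits.
ΔRT = b·(H₀ − H) = 145 × 0.2230 = 32.34 ms.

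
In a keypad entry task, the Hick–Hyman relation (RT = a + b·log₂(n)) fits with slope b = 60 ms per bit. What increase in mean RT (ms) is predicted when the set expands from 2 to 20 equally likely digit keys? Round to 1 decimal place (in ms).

199.3 ms

Only the slope matters, since a is common to both: ΔRT = b·log₂(n₂/n₁).
log₂(20) − log₂(2) = 4.3219 − 1 = 3.3219.
ΔRT = 60 × 3.3219 = 199.316 ms.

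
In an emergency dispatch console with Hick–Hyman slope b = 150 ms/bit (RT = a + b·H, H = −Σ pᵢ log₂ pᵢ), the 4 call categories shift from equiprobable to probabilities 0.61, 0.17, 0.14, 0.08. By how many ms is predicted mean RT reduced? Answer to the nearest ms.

The RT saving is b·ΔH. Equiprobable H₀ = log₂(4) = 2.0000 bits; with the given probabilities H = 1.5582 bits.
b·(H₀ − H) = 150 × (2.0000 − 1.5582) = 66.27 ms.

66 ms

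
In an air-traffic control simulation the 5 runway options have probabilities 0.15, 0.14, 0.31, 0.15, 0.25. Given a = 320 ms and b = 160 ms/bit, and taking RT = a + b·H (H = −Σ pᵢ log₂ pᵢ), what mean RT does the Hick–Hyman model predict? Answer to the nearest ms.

Entropy contributions −pᵢ log₂ pᵢ: 0.4105, 0.3971, 0.5238, 0.4105, 0.5000; sum H = 2.2420 bits.
RT = a + bH = 320 + 160·2.2420 = 678.72 ms.

679 ms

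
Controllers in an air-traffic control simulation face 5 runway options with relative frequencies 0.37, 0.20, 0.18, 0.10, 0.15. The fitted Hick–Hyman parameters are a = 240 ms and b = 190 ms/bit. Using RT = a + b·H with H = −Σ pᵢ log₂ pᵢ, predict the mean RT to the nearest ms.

H = 0.37·log₂(1/0.37) + 0.20·log₂(1/0.20) + 0.18·log₂(1/0.18) + 0.10·log₂(1/0.10) + 0.15·log₂(1/0.15) = 2.1832 bits.
RT = 240 + 190 × 2.1832 = 654.80 ms.

655 ms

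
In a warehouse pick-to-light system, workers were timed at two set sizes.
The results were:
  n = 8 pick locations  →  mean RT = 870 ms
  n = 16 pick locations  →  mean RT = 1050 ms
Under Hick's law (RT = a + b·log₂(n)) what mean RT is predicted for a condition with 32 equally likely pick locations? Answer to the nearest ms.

1230 ms

Fit slope and intercept:
  b = (1050 − 870) / (log₂ 16 − log₂ 8) = 180 / (4 − 3) = 180 ms/bit
  a = 870 − 180 × 3 = 330 ms
Then RT(32) = 330 + 180 × log₂ 32 = 330 + 180 × 5 ≈ 1230.000 ms.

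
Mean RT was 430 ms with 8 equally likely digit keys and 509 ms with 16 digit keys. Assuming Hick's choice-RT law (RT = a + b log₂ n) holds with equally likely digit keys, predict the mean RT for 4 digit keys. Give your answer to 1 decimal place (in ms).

Solve the two-equation system in a and b:
  b = (509 − 430) / (log₂ 16 − log₂ 8) = 79 / (4 − 3) = 79.000 ms/bit
  a = 430 − 79.000 × 3 = 193.000 ms
Then RT(4) = 193.000 + 79.000 × log₂ 4 = 193.000 + 79.000 × 2 ≈ 351.000 ms.

351.0 ms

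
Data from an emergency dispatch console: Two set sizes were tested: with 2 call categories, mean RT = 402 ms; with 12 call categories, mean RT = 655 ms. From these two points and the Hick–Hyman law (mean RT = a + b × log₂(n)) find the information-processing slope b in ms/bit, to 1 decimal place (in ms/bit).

97.9 ms/bit

b = (RT₂ − RT₁)/(log₂ n₂ − log₂ n₁) = (655 − 402)/(3.5850 − 1) = 97.874 ms/bit.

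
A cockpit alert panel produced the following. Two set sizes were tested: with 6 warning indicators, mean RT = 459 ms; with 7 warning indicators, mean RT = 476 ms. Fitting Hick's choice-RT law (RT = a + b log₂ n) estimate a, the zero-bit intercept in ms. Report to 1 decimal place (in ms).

Slope: b = (476 − 459) / (log₂ 7 − log₂ 6) = 17/0.2224 = 76.441 ms/bit.
Intercept: a = 459 − 76.441·log₂(6) = 261.402 ms.

261.4 ms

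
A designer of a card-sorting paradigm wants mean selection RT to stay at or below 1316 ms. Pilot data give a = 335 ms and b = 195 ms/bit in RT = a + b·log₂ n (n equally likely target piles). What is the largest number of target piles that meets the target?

32

Information budget: (1316 − 335)/195 = 5.0308 bits, so n ≤ 2^5.0308 = 32.690 → at most 32.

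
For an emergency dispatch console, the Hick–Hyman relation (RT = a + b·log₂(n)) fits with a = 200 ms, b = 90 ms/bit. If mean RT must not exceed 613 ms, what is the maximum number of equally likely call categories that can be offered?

24

Information budget: (613 − 200)/90 = 4.5889 bits, so n ≤ 2^4.5889 = 24.065 → at most 24.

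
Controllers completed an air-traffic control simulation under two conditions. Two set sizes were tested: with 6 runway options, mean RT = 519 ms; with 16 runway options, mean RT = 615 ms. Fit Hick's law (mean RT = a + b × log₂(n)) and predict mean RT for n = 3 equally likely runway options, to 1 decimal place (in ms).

451.2 ms

With log₂ n on the abscissa the relation is linear; from the two conditions:
  b = (615 − 519) / (log₂ 16 − log₂ 6) = 96 / (4 − 2.5850) = 67.843 ms/bit
  a = 519 − 67.843 × 2.5850 = 343.629 ms
Then RT(3) = 343.629 + 67.843 × log₂ 3 = 343.629 + 67.843 × 1.5850 ≈ 451.157 ms.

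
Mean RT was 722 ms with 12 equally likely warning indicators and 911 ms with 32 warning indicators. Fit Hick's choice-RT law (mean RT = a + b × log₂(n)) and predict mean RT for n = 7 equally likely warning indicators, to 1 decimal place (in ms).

618.1 ms

RT is linear in log₂ n, so two points fix the line:
  b = (911 − 722) / (log₂ 32 − log₂ 12) = 189 / (5 − 3.5850) = 133.565 ms/bit
  a = 722 − 133.565 × 3.5850 = 243.173 ms
Then RT(7) = 243.173 + 133.565 × log₂ 7 = 243.173 + 133.565 × 2.8074 ≈ 618.139 ms.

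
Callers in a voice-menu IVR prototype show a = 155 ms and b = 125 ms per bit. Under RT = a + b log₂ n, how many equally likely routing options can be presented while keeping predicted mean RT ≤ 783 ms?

32

125·log₂ n ≤ 783 − 155 = 628, giving log₂ n ≤ 5.0240 and n ≤ 32.537. The largest whole number is 32.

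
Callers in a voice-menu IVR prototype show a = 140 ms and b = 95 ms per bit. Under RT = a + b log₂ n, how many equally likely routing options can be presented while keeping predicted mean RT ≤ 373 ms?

5

Set 140 + 95·log₂ n ≤ 373 → log₂ n ≤ (373 − 140)/95 = 2.4526.
So n ≤ 2^2.4526 = 5.474; the largest integer n is 5.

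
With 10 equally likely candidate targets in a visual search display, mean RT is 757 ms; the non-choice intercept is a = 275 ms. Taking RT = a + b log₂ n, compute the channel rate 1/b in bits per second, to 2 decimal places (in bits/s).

6.89 bits/s

b = (757 − 275)/log₂ 10 = 482/3.3219 = 145.096 ms per bit = 0.14510 s/bit; the reciprocal is 6.892 bits/s.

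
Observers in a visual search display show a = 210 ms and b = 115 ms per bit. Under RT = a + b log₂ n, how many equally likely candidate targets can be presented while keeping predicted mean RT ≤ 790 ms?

Information budget: (790 − 210)/115 = 5.0435 bits, so n ≤ 2^5.0435 = 32.979 → at most 32.

32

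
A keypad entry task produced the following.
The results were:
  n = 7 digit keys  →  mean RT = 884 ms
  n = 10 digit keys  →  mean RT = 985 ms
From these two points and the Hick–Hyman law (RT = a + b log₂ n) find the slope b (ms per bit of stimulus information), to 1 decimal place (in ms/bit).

196.3 ms/bit

The slope on a log₂ axis is (985 − 884) / (3.3219 − 2.8074) = 196.279 ms/bit.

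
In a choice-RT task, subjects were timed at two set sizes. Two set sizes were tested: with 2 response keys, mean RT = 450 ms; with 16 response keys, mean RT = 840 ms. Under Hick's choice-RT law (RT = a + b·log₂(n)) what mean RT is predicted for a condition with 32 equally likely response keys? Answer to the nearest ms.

970 ms

Fit slope and intercept:
  b = (840 − 450) / (log₂ 16 − log₂ 2) = 390 / (4 − 1) = 130 ms/bit
  a = 450 − 130 × 1 = 320 ms
Then RT(32) = 320 + 130 × log₂ 32 = 320 + 130 × 5 ≈ 970.000 ms.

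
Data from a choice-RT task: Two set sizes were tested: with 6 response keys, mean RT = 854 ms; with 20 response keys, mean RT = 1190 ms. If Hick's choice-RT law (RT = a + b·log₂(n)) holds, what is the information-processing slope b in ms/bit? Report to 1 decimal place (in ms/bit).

193.4 ms/bit

Slope: b = (1190 − 854) / (log₂ 20 − log₂ 6) = 336/1.7370 = 193.441 ms/bit.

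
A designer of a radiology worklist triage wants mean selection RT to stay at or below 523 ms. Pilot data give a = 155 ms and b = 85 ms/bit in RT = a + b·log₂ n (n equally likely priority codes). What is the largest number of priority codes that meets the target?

20

Information budget: (523 − 155)/85 = 4.3294 bits, so n ≤ 2^4.3294 = 20.104 → at most 20.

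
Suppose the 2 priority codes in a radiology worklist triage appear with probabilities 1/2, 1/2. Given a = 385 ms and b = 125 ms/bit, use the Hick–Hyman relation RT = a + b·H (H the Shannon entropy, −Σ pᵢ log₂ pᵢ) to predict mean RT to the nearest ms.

510 ms

H = −Σ pᵢ log₂ pᵢ = 0.5·1 + 0.5·1 = 1.000 bits.
RT = 385 + 125 × 1.000 = 510.00 ms.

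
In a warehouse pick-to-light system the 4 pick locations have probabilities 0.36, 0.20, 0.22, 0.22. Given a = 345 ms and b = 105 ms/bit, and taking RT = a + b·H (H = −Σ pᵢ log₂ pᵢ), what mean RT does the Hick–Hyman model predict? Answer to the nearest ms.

H = 0.36·log₂(1/0.36) + 0.20·log₂(1/0.20) + 0.22·log₂(1/0.22) + 0.22·log₂(1/0.22) = 1.9561 bits.
RT = 345 + 105 × 1.9561 = 550.40 ms.

550 ms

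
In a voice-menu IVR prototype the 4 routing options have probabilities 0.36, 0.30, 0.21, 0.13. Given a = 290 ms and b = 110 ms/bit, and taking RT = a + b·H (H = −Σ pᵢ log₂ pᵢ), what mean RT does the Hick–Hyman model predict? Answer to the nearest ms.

500 ms

Entropy contributions −pᵢ log₂ pᵢ: 0.5306, 0.5211, 0.4728, 0.3826; sum H = 1.9072 bits.
RT = a + bH = 290 + 110·1.9072 = 499.79 ms.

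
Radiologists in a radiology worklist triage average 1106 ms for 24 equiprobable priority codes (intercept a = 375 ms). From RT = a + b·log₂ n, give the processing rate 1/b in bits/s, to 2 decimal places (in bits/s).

Choice component = 1106 − 375 = 731 ms over log₂(24) = 4.5850 bits.
b = 731 / 4.5850 = 159.434 ms/bit, so 1/b = 6.272 bits/s.

6.27 bits/s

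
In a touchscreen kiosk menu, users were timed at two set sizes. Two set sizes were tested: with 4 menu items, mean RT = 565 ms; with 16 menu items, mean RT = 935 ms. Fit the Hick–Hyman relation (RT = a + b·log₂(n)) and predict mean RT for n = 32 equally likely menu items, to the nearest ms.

1120 ms

Fit slope and intercept:
  b = (935 − 565) / (log₂ 16 − log₂ 4) = 370 / (4 − 2) = 185 ms/bit
  a = 565 − 185 × 2 = 195 ms
Then RT(32) = 195 + 185 × log₂ 32 = 195 + 185 × 5 ≈ 1120.000 ms.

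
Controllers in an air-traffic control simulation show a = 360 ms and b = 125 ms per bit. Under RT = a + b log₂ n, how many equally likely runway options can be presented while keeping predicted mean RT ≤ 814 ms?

12

Set 360 + 125·log₂ n ≤ 814 → log₂ n ≤ (814 − 360)/125 = 3.6320.
So n ≤ 2^3.6320 = 12.398; the largest integer n is 12.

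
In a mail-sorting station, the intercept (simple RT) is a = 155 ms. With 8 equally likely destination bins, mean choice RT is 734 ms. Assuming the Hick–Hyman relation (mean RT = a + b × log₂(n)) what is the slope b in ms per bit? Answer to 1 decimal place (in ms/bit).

193.0 ms/bit

log₂(8) = 3 bits.
b = (RT − a)/log₂ n = (734 − 155) / 3 = 193.000 ms/bit.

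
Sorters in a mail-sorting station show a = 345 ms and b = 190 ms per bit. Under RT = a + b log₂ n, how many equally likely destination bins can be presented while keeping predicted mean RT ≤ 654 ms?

190·log₂ n ≤ 654 − 345 = 309, giving log₂ n ≤ 1.6263 and n ≤ 3.087. The largest whole number is 3.

3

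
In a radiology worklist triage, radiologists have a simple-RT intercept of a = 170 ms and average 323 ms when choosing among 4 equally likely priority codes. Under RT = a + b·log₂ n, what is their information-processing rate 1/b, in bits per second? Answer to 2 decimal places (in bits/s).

b = (323 − 170)/log₂ 4 = 153/2 = 76.500 ms per bit = 0.07650 s/bit; the reciprocal is 13.072 bits/s.

13.07 bits/s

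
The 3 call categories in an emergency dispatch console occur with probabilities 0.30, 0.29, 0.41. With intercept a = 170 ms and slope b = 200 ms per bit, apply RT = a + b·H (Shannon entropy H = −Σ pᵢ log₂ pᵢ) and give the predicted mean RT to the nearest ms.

483 ms

Entropy contributions −pᵢ log₂ pᵢ: 0.5211, 0.5179, 0.5274; sum H = 1.5664 bits.
RT = a + bH = 170 + 200·1.5664 = 483.28 ms.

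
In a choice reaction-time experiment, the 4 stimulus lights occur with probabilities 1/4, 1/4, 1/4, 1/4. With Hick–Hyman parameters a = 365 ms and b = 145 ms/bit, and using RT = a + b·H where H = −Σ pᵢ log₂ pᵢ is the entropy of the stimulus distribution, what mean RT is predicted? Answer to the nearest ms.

H = −Σ pᵢ log₂ pᵢ = 0.25·2 + 0.25·2 + 0.25·2 + 0.25·2 = 2.000 bits.
RT = 365 + 145 × 2.000 = 655.00 ms.

655 ms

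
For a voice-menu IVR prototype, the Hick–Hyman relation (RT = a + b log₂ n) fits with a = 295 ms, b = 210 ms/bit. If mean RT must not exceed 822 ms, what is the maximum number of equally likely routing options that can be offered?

5

210·log₂ n ≤ 822 − 295 = 527, giving log₂ n ≤ 2.5095 and n ≤ 5.694. The largest whole number is 5.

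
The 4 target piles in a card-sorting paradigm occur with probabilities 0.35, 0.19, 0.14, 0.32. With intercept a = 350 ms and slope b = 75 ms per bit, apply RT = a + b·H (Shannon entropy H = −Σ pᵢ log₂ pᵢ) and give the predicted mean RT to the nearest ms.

493 ms

H = 0.35·log₂(1/0.35) + 0.19·log₂(1/0.19) + 0.14·log₂(1/0.14) + 0.32·log₂(1/0.32) = 1.9085 bits.
RT = 350 + 75 × 1.9085 = 493.14 ms.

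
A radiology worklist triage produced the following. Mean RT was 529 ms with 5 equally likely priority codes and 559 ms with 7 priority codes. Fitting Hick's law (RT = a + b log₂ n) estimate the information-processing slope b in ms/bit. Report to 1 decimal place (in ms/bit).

Slope: b = (559 − 529) / (log₂ 7 − log₂ 5) = 30/0.4854 = 61.801 ms/bit.

61.8 ms/bit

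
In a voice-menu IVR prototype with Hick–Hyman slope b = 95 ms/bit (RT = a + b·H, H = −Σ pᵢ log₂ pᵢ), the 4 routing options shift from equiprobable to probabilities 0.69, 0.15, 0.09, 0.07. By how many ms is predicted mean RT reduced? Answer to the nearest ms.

The RT saving is b·ΔH. Equiprobable H₀ = log₂(4) = 2.0000 bits; with the given probabilities H = 1.3611 bits.
b·(H₀ − H) = 95 × (2.0000 − 1.3611) = 60.69 ms.

61 ms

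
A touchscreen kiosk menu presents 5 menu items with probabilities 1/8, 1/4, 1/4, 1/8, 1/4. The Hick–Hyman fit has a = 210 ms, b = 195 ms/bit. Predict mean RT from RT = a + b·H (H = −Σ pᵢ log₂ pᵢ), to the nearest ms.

649 ms

Each term −pᵢ log₂ pᵢ: 0.125·3 + 0.25·2 + 0.25·2 + 0.125·3 + 0.25·2; summed, H = 2.250 bits.
Mean RT = a + bH = 210 + 195·2.250 = 648.75 ms.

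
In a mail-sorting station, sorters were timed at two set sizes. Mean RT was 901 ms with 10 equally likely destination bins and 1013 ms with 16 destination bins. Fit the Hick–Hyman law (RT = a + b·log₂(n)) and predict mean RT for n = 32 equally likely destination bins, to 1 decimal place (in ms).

1178.2 ms

RT is linear in log₂ n, so two points fix the line:
  b = (1013 − 901) / (log₂ 16 − log₂ 10) = 112 / (4 − 3.3219) = 165.174 ms/bit
  a = 901 − 165.174 × 3.3219 = 352.303 ms
Then RT(32) = 352.303 + 165.174 × log₂ 32 = 352.303 + 165.174 × 5 ≈ 1178.174 ms.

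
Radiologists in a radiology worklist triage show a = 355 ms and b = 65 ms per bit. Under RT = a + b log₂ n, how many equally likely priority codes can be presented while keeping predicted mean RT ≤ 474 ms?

3

65·log₂ n ≤ 474 − 355 = 119, giving log₂ n ≤ 1.8308 and n ≤ 3.557. The largest whole number is 3.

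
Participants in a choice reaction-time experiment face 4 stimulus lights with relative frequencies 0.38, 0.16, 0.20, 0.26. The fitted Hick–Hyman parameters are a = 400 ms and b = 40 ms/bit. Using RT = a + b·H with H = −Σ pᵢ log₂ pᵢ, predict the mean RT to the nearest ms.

477 ms

H = 0.38·log₂(1/0.38) + 0.16·log₂(1/0.16) + 0.20·log₂(1/0.20) + 0.26·log₂(1/0.26) = 1.9231 bits.
RT = 400 + 40 × 1.9231 = 476.93 ms.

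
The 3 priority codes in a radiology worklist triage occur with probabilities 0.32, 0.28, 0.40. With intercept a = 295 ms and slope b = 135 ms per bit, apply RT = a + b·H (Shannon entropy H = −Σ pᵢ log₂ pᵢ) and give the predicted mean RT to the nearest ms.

H = 0.32·log₂(1/0.32) + 0.28·log₂(1/0.28) + 0.40·log₂(1/0.40) = 1.5690 bits.
RT = 295 + 135 × 1.5690 = 506.82 ms.

507 ms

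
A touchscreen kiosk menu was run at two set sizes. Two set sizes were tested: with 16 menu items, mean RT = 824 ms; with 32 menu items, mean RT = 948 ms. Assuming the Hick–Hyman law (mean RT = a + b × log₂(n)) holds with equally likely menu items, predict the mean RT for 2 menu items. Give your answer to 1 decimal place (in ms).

With log₂ n on the abscissa the relation is linear; from the two conditions:
  b = (948 − 824) / (log₂ 32 − log₂ 16) = 124 / (5 − 4) = 124.000 ms/bit
  a = 824 − 124.000 × 4 = 328.000 ms
Then RT(2) = 328.000 + 124.000 × log₂ 2 = 328.000 + 124.000 × 1 ≈ 452.000 ms.

452.0 ms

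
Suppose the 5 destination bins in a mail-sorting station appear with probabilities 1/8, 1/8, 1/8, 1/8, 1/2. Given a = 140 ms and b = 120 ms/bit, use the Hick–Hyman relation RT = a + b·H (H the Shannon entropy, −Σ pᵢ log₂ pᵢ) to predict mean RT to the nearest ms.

H = −Σ pᵢ log₂ pᵢ = 0.125·3 + 0.125·3 + 0.125·3 + 0.125·3 + 0.5·1 = 2.000 bits.
RT = 140 + 120 × 2.000 = 380.00 ms.

380 ms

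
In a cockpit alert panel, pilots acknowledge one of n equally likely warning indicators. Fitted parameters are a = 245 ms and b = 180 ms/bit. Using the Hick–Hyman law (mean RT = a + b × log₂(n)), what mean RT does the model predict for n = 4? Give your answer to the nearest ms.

log₂(4) = 2 bits, so RT = 245 + 180 × 2 ≈ 605.000 ms.

605 ms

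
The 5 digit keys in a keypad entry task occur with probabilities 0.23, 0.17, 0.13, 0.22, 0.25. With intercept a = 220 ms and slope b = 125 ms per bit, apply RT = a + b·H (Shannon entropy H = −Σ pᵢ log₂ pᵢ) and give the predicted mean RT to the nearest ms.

Entropy contributions −pᵢ log₂ pᵢ: 0.4877, 0.4346, 0.3826, 0.4806, 0.5000; sum H = 2.2855 bits.
RT = a + bH = 220 + 125·2.2855 = 505.68 ms.

506 ms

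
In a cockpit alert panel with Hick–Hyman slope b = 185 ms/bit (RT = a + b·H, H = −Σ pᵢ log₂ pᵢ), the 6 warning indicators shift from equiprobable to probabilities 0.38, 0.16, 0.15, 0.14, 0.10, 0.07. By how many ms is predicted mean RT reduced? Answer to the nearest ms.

The RT saving is b·ΔH. Equiprobable H₀ = log₂(6) = 2.5850 bits; with the given probabilities H = 2.3619 bits.
b·(H₀ − H) = 185 × (2.5850 − 2.3619) = 41.27 ms.

41 ms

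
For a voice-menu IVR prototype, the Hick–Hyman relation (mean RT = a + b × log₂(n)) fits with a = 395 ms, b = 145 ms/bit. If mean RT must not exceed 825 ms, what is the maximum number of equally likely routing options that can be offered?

7

Set 395 + 145·log₂ n ≤ 825 → log₂ n ≤ (825 − 395)/145 = 2.9655.
So n ≤ 2^2.9655 = 7.811; the largest integer n is 7.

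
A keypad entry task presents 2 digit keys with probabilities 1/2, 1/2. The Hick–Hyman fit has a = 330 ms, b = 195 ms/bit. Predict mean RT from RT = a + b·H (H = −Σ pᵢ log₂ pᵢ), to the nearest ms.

525 ms

H = −Σ pᵢ log₂ pᵢ = 0.5·1 + 0.5·1 = 1.000 bits.
RT = 330 + 195 × 1.000 = 525.00 ms.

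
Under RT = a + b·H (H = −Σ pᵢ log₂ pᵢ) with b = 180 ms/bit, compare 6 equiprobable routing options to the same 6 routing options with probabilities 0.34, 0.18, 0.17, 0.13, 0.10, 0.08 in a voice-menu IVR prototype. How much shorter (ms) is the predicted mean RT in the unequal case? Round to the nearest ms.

Equiprobable entropy H₀ = log₂ 6 = 2.5850 bits.
Skewed entropy H = −Σ pᵢ log₂ pᵢ = 2.4154 bits.
ΔRT = b·(H₀ − H) = 180 × 0.1695 = 30.52 ms.

31 ms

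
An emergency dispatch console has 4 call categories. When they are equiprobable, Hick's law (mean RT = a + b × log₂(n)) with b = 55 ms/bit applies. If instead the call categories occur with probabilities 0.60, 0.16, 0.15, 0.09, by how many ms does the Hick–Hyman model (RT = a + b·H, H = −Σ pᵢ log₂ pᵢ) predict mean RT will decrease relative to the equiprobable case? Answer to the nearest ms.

The RT saving is b·ΔH. Equiprobable H₀ = log₂(4) = 2.0000 bits; with the given probabilities H = 1.5884 bits.
b·(H₀ − H) = 55 × (2.0000 − 1.5884) = 22.64 ms.

23 ms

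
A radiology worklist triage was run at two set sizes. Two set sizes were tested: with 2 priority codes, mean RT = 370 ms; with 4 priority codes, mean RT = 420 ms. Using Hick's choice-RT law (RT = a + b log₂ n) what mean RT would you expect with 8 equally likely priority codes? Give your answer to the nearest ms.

Fit slope and intercept:
  b = (420 − 370) / (log₂ 4 − log₂ 2) = 50 / (2 − 1) = 50 ms/bit
  a = 370 − 50 × 1 = 320 ms
Then RT(8) = 320 + 50 × log₂ 8 = 320 + 50 × 3 ≈ 470.000 ms.

470 ms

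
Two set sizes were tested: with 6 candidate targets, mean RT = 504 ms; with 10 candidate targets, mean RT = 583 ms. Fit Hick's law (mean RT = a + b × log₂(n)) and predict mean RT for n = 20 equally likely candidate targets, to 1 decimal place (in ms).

690.2 ms

Fit slope and intercept:
  b = (583 − 504) / (log₂ 10 − log₂ 6) = 79 / (3.3219 − 2.5850) = 107.196 ms/bit
  a = 504 − 107.196 × 2.5850 = 226.902 ms
Then RT(20) = 226.902 + 107.196 × log₂ 20 = 226.902 + 107.196 × 4.3219 ≈ 690.196 ms.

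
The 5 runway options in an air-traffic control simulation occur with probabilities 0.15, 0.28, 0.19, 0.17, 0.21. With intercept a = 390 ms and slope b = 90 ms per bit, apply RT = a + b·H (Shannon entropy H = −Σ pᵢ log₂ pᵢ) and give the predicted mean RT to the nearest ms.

H = 0.15·log₂(1/0.15) + 0.28·log₂(1/0.28) + 0.19·log₂(1/0.19) + 0.17·log₂(1/0.17) + 0.21·log₂(1/0.21) = 2.2874 bits.
RT = 390 + 90 × 2.2874 = 595.87 ms.

596 ms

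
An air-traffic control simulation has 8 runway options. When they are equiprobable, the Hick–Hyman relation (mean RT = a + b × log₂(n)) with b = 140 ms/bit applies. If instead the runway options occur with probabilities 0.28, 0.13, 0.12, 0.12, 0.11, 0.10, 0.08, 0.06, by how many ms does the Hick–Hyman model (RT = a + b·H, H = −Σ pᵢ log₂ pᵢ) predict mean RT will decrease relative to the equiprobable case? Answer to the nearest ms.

The RT saving is b·ΔH. Equiprobable H₀ = log₂(8) = 3.0000 bits; with the given probabilities H = 2.8485 bits.
b·(H₀ − H) = 140 × (3.0000 − 2.8485) = 21.21 ms.

21 ms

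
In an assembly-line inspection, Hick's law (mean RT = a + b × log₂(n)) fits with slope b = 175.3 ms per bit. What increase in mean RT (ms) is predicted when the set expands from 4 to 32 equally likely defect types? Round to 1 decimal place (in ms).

525.9 ms

The intercept a cancels: ΔRT = b·(log₂ n₂ − log₂ n₁) = b·log₂(n₂/n₁).
log₂(32) − log₂(4) = log₂(32/4) = log₂(8) = 3.
ΔRT = 175.3 × 3.0000 = 525.900 ms.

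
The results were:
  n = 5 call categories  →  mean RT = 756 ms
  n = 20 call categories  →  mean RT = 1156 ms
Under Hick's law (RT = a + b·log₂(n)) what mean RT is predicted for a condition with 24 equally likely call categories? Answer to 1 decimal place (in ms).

1208.6 ms

Fit slope and intercept:
  b = (1156 − 756) / (log₂ 20 − log₂ 5) = 400 / (4.3219 − 2.3219) = 200.000 ms/bit
  a = 756 − 200.000 × 2.3219 = 291.614 ms
Then RT(24) = 291.614 + 200.000 × log₂ 24 = 291.614 + 200.000 × 4.5850 ≈ 1208.607 ms.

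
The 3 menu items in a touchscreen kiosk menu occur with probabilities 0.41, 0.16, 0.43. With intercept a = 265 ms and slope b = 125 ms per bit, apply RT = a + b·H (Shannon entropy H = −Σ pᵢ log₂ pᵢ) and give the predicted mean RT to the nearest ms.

449 ms

Entropy contributions −pᵢ log₂ pᵢ: 0.5274, 0.4230, 0.5236; sum H = 1.4740 bits.
RT = a + bH = 265 + 125·1.4740 = 449.25 ms.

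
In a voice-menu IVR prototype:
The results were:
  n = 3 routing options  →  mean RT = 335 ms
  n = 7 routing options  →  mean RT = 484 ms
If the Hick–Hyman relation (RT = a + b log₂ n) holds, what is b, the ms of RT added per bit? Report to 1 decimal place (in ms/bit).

The slope on a log₂ axis is (484 − 335) / (2.8074 − 1.5850) = 121.892 ms/bit.

121.9 ms/bit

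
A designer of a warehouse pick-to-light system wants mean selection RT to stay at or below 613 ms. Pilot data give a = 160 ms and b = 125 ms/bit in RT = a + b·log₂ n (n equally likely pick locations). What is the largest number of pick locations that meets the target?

Information budget: (613 − 160)/125 = 3.6240 bits, so n ≤ 2^3.6240 = 12.329 → at most 12.

12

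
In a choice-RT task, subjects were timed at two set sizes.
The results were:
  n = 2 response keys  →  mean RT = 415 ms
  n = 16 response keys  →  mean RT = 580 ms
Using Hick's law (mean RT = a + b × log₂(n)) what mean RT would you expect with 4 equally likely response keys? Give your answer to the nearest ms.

470 ms

Fit slope and intercept:
  b = (580 − 415) / (log₂ 16 − log₂ 2) = 165 / (4 − 1) = 55 ms/bit
  a = 415 − 55 × 1 = 360 ms
Then RT(4) = 360 + 55 × log₂ 4 = 360 + 55 × 2 ≈ 470.000 ms.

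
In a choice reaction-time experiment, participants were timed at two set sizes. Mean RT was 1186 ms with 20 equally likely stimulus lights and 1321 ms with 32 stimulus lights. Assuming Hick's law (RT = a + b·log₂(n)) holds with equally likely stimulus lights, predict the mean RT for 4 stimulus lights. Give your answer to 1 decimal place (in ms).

723.7 ms

Fit slope and intercept:
  b = (1321 − 1186) / (log₂ 32 − log₂ 20) = 135 / (5 − 4.3219) = 199.094 ms/bit
  a = 1186 − 199.094 × 4.3219 = 325.530 ms
Then RT(4) = 325.530 + 199.094 × log₂ 4 = 325.530 + 199.094 × 2 ≈ 723.718 ms.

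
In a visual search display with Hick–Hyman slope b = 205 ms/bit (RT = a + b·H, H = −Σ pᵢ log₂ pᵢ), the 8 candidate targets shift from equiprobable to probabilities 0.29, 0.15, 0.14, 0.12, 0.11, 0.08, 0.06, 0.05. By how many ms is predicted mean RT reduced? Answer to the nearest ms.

42 ms

Equiprobable entropy H₀ = log₂ 8 = 3.0000 bits.
Skewed entropy H = −Σ pᵢ log₂ pᵢ = 2.7941 bits.
ΔRT = b·(H₀ − H) = 205 × 0.2059 = 42.22 ms.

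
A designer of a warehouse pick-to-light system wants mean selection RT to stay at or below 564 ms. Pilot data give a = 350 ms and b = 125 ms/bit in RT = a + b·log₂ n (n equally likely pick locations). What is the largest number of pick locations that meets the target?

Information budget: (564 − 350)/125 = 1.7120 bits, so n ≤ 2^1.7120 = 3.276 → at most 3.

3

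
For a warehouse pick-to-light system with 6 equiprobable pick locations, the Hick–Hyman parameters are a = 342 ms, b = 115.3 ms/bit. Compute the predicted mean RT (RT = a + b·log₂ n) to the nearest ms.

640 ms

log₂(6) = 2.5850 bits, so RT = 342 + 115.3 × 2.5850 ≈ 640.046 ms.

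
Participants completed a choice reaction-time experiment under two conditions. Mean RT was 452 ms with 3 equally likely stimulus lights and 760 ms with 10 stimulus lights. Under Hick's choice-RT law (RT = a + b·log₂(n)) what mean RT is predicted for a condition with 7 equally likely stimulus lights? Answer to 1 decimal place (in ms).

668.8 ms

Fit slope and intercept:
  b = (760 − 452) / (log₂ 10 − log₂ 3) = 308 / (3.3219 − 1.5850) = 177.321 ms/bit
  a = 452 − 177.321 × 1.5850 = 170.953 ms
Then RT(7) = 170.953 + 177.321 × log₂ 7 = 170.953 + 177.321 × 2.8074 ≈ 668.756 ms.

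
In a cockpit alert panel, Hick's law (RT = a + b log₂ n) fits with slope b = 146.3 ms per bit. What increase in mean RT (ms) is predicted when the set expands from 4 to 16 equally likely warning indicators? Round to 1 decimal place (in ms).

ΔRT = (a + b log₂ n₂) − (a + b log₂ n₁) = b·(log₂ n₂ − log₂ n₁).
log₂(16) − log₂(4) = log₂(16/4) = log₂(4) = 2.
ΔRT = 146.3 × 2.0000 = 292.600 ms.

292.6 ms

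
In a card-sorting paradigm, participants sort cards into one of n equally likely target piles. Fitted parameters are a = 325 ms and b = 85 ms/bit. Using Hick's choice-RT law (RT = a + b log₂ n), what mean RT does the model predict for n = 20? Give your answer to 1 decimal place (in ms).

log₂(20) = 4.3219 bits, so RT = 325 + 85 × 4.3219 ≈ 692.364 ms.

692.4 ms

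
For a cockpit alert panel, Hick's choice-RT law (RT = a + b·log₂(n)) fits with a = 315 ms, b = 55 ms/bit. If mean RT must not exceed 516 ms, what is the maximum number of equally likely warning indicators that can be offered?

55·log₂ n ≤ 516 − 315 = 201, giving log₂ n ≤ 3.6545 and n ≤ 12.593. The largest whole number is 12.

12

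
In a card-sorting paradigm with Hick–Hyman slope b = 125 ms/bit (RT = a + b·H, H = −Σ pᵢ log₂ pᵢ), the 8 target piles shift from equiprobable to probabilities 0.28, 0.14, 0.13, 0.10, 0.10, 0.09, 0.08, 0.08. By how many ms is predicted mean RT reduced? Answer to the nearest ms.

The RT saving is b·ΔH. Equiprobable H₀ = log₂(8) = 3.0000 bits; with the given probabilities H = 2.8540 bits.
b·(H₀ − H) = 125 × (3.0000 − 2.8540) = 18.25 ms.

18 ms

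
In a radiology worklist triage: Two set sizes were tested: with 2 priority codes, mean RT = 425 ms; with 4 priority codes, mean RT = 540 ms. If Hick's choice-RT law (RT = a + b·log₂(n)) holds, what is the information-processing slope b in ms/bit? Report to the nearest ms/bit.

115 ms/bit

The slope on a log₂ axis is (540 − 425) / (2 − 1) = 115 ms/bit.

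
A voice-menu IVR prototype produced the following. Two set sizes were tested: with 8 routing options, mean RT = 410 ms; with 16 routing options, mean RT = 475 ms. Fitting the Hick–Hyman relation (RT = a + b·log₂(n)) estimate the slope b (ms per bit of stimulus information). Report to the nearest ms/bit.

The slope on a log₂ axis is (475 − 410) / (4 − 3) = 65 ms/bit.

65 ms/bit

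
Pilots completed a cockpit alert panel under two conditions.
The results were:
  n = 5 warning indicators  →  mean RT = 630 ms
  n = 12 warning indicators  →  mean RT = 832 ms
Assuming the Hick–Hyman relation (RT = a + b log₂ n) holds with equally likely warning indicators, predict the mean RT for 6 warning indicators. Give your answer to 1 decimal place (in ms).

672.1 ms

Fit slope and intercept:
  b = (832 − 630) / (log₂ 12 − log₂ 5) = 202 / (3.5850 − 2.3219) = 159.932 ms/bit
  a = 630 − 159.932 × 2.3219 = 258.649 ms
Then RT(6) = 258.649 + 159.932 × log₂ 6 = 258.649 + 159.932 × 2.5850 ≈ 672.068 ms.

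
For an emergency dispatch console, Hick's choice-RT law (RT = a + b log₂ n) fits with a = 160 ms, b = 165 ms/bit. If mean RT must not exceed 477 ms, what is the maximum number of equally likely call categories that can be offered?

Information budget: (477 − 160)/165 = 1.9212 bits, so n ≤ 2^1.9212 = 3.787 → at most 3.

3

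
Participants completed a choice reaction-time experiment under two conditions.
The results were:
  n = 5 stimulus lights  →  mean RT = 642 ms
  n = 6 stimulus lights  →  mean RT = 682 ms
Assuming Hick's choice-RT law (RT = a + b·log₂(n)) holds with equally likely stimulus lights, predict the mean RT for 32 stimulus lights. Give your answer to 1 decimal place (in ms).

1049.3 ms

RT is linear in log₂ n, so two points fix the line:
  b = (682 − 642) / (log₂ 6 − log₂ 5) = 40 / (2.5850 − 2.3219) = 152.071 ms/bit
  a = 642 − 152.071 × 2.3219 = 288.901 ms
Then RT(32) = 288.901 + 152.071 × log₂ 32 = 288.901 + 152.071 × 5 ≈ 1049.258 ms.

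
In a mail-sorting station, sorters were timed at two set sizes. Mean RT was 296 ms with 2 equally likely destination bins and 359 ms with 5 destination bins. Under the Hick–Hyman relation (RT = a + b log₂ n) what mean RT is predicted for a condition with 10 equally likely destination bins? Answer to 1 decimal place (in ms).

RT is linear in log₂ n, so two points fix the line:
  b = (359 − 296) / (log₂ 5 − log₂ 2) = 63 / (2.3219 − 1) = 47.658 ms/bit
  a = 296 − 47.658 × 1 = 248.342 ms
Then RT(10) = 248.342 + 47.658 × log₂ 10 = 248.342 + 47.658 × 3.3219 ≈ 406.658 ms.

406.7 ms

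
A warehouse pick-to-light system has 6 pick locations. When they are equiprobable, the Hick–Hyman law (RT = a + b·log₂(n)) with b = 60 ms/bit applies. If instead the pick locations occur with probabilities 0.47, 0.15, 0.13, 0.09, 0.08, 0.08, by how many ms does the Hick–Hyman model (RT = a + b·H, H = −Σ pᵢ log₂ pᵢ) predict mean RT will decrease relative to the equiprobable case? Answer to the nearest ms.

The RT saving is b·ΔH. Equiprobable H₀ = log₂(6) = 2.5850 bits; with the given probabilities H = 2.2008 bits.
b·(H₀ − H) = 60 × (2.5850 − 2.2008) = 23.05 ms.

23 ms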